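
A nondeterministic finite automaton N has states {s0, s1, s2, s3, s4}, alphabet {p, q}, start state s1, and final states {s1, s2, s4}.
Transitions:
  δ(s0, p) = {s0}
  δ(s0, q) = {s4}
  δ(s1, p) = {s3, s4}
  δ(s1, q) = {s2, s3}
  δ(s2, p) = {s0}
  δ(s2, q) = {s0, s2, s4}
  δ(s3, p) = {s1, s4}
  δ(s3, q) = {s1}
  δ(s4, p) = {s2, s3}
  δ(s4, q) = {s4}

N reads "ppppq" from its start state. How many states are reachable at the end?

Start: {s1}
read p: {s3, s4}
read p: {s1, s2, s3, s4}
read p: {s0, s1, s2, s3, s4}
read p: {s0, s1, s2, s3, s4}
read q: {s0, s1, s2, s3, s4}
Final reachable set {s0, s1, s2, s3, s4} has 5 states.

5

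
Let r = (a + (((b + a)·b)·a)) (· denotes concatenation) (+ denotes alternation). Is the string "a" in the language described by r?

The left alternative a matches a.

yes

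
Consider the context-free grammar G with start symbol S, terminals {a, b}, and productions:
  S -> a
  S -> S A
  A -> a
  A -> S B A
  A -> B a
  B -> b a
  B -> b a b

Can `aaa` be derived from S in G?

S ⇒ SA ⇒ SAA ⇒ aAA ⇒ aaA ⇒ aaa

yes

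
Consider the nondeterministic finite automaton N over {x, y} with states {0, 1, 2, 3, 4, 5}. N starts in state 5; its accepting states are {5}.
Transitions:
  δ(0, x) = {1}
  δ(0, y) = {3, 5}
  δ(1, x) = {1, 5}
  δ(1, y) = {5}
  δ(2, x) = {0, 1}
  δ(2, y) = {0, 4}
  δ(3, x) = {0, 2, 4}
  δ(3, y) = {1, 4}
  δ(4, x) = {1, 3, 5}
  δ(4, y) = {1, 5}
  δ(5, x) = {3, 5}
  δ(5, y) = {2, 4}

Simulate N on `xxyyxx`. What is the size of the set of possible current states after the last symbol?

Start: {5}
read x: {3, 5}
read x: {0, 2, 3, 4, 5}
read y: {0, 1, 2, 3, 4, 5}
read y: {0, 1, 2, 3, 4, 5}
read x: {0, 1, 2, 3, 4, 5}
read x: {0, 1, 2, 3, 4, 5}
Final reachable set {0, 1, 2, 3, 4, 5} has 6 states.

6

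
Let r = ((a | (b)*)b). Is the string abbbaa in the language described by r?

no

No split of abbbaa into u·v has (a|(b)*) matching u and b matching v.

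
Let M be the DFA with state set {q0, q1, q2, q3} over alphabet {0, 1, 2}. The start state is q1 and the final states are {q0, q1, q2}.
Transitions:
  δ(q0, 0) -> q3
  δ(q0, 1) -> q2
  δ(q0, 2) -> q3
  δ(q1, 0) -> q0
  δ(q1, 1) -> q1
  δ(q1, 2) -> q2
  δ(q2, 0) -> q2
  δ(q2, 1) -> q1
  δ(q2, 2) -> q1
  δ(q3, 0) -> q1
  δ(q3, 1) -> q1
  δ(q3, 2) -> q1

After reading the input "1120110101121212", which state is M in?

q2

q1 --1--> q1
q1 --1--> q1
q1 --2--> q2
q2 --0--> q2
q2 --1--> q1
q1 --1--> q1
q1 --0--> q0
q0 --1--> q2
q2 --0--> q2
q2 --1--> q1
q1 --1--> q1
q1 --2--> q2
q2 --1--> q1
q1 --2--> q2
q2 --1--> q1
q1 --2--> q2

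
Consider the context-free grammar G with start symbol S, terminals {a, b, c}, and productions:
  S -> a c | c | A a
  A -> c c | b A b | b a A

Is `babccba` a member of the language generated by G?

yes

S ⇒ Aa ⇒ baAa ⇒ babAba ⇒ babccba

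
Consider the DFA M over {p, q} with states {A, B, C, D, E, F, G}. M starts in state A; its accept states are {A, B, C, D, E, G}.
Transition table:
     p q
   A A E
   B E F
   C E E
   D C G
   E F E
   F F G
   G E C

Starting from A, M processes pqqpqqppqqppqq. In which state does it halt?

C

A --p--> A
A --q--> E
E --q--> E
E --p--> F
F --q--> G
G --q--> C
C --p--> E
E --p--> F
F --q--> G
G --q--> C
C --p--> E
E --p--> F
F --q--> G
G --q--> C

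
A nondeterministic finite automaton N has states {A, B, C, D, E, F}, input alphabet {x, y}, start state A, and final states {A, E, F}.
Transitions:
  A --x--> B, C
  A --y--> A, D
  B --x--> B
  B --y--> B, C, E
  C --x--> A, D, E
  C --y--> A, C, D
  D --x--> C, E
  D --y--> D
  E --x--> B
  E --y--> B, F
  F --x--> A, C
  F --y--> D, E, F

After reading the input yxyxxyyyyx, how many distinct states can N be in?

5

Start: {A}
read y: {A, D}
read x: {B, C, E}
read y: {A, B, C, D, E, F}
read x: {A, B, C, D, E}
read x: {A, B, C, D, E}
read y: {A, B, C, D, E, F}
read y: {A, B, C, D, E, F}
read y: {A, B, C, D, E, F}
read y: {A, B, C, D, E, F}
read x: {A, B, C, D, E}
Final reachable set {A, B, C, D, E} has 5 states.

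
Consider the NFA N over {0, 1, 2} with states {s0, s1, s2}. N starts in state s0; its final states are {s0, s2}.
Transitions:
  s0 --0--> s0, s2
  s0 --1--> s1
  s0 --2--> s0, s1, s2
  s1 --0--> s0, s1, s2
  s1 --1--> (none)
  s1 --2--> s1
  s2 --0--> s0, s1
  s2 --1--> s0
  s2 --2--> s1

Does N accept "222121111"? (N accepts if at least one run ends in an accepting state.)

rejected

Start: {s0}
read 2: {s0, s1, s2}
read 2: {s0, s1, s2}
read 2: {s0, s1, s2}
read 1: {s0, s1}
read 2: {s0, s1, s2}
read 1: {s0, s1}
read 1: {s1}
read 1: {}
The reachable set is empty and stays empty for the remaining 1 symbol.
Reachable ∩ accepting = {} — empty.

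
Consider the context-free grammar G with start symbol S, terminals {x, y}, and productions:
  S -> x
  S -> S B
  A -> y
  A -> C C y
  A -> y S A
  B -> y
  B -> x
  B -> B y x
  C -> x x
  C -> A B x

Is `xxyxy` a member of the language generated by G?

S ⇒ SB ⇒ SBB ⇒ xBB ⇒ xByxB ⇒ xxyxB ⇒ xxyxy

yes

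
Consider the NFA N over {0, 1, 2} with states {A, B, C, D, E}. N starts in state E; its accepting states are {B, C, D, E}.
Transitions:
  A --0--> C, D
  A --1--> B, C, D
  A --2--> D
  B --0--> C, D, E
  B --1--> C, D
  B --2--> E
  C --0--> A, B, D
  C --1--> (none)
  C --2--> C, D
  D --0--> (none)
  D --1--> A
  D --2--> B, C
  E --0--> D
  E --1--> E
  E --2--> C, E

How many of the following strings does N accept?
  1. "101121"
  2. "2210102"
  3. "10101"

"101121": accepted
"2210102": accepted
"10101": rejected

2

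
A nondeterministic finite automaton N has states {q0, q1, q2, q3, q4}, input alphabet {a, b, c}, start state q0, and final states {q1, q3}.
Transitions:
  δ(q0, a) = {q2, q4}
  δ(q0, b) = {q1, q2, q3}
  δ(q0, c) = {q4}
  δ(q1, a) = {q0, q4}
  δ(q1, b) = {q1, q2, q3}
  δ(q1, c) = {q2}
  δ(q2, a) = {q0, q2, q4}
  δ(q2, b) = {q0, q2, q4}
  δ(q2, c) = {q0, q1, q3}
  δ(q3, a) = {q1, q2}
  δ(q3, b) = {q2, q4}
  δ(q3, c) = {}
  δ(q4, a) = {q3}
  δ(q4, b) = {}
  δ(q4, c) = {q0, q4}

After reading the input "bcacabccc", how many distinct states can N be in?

Start: {q0}
read b: {q1, q2, q3}
read c: {q0, q1, q2, q3}
read a: {q0, q1, q2, q4}
read c: {q0, q1, q2, q3, q4}
read a: {q0, q1, q2, q3, q4}
read b: {q0, q1, q2, q3, q4}
read c: {q0, q1, q2, q3, q4}
read c: {q0, q1, q2, q3, q4}
read c: {q0, q1, q2, q3, q4}
Final reachable set {q0, q1, q2, q3, q4} has 5 states.

5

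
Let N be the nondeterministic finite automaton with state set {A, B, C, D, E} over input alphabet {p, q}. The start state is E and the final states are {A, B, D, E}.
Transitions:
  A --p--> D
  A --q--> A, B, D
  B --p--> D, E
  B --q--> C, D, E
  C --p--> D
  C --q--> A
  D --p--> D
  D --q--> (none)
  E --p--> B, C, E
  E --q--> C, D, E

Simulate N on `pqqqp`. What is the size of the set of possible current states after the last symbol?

4

Start: {E}
read p: {B, C, E}
read q: {A, C, D, E}
read q: {A, B, C, D, E}
read q: {A, B, C, D, E}
read p: {B, C, D, E}
Final reachable set {B, C, D, E} has 4 states.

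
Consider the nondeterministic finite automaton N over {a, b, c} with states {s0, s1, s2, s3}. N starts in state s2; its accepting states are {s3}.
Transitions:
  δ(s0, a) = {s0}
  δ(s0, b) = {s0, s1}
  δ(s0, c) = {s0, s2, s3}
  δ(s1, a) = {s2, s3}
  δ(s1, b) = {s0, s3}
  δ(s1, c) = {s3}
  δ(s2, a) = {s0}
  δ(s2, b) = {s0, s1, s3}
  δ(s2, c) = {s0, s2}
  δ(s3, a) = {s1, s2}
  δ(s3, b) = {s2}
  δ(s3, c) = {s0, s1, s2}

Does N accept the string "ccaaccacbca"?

Start: {s2}
read c: {s0, s2}
read c: {s0, s2, s3}
read a: {s0, s1, s2}
read a: {s0, s2, s3}
read c: {s0, s1, s2, s3}
read c: {s0, s1, s2, s3}
read a: {s0, s1, s2, s3}
read c: {s0, s1, s2, s3}
read b: {s0, s1, s2, s3}
read c: {s0, s1, s2, s3}
read a: {s0, s1, s2, s3}
Reachable ∩ accepting = {s3} — nonempty.

accepted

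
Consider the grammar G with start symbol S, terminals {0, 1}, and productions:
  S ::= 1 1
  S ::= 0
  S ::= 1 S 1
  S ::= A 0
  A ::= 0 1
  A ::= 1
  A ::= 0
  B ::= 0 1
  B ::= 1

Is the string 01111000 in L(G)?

no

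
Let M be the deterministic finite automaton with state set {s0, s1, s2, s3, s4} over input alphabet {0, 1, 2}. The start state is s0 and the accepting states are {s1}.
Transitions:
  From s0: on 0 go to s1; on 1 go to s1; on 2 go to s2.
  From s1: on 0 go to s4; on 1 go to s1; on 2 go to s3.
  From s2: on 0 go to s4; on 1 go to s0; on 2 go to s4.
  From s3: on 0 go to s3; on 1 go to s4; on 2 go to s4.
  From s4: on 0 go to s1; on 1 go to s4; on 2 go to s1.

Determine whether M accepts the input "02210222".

s0 --0--> s1
s1 --2--> s3
s3 --2--> s4
s4 --1--> s4
s4 --0--> s1
s1 --2--> s3
s3 --2--> s4
s4 --2--> s1
End in state s1, which is an accepting state.

accepted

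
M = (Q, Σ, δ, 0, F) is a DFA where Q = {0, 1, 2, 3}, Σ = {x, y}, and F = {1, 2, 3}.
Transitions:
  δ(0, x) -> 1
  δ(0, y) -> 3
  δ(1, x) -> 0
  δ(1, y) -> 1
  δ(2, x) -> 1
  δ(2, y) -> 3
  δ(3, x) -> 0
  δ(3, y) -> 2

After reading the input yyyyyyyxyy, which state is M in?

0 --y--> 3
3 --y--> 2
2 --y--> 3
3 --y--> 2
2 --y--> 3
3 --y--> 2
2 --y--> 3
3 --x--> 0
0 --y--> 3
3 --y--> 2

2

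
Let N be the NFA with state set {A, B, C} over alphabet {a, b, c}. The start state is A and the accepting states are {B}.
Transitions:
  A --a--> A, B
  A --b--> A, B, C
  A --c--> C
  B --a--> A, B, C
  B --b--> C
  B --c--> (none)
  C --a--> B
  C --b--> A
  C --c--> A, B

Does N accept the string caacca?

accepted

Start: {A}
read c: {C}
read a: {B}
read a: {A, B, C}
read c: {A, B, C}
read c: {A, B, C}
read a: {A, B, C}
Reachable ∩ accepting = {B} — nonempty.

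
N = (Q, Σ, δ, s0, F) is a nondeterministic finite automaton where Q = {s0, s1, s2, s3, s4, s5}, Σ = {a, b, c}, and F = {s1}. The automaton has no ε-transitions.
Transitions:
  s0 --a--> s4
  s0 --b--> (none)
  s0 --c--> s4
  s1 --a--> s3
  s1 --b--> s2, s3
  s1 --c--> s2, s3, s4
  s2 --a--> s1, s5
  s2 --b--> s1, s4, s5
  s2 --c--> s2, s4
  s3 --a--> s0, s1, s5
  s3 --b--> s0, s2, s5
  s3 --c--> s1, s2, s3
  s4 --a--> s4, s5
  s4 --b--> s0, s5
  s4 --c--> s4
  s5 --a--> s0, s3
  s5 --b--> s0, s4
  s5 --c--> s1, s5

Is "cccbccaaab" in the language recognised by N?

Start: {s0}
read c: {s4}
read c: {s4}
read c: {s4}
read b: {s0, s5}
read c: {s1, s4, s5}
read c: {s1, s2, s3, s4, s5}
read a: {s0, s1, s3, s4, s5}
read a: {s0, s1, s3, s4, s5}
read a: {s0, s1, s3, s4, s5}
read b: {s0, s2, s3, s4, s5}
Reachable ∩ accepting = {} — empty.

rejected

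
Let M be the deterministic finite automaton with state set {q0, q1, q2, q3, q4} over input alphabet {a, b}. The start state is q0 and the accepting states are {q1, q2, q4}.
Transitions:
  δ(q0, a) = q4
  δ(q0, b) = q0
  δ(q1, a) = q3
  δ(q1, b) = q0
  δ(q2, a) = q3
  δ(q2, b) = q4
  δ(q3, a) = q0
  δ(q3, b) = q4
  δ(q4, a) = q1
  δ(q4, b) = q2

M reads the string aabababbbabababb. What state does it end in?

q0 --a--> q4
q4 --a--> q1
q1 --b--> q0
q0 --a--> q4
q4 --b--> q2
q2 --a--> q3
q3 --b--> q4
q4 --b--> q2
q2 --b--> q4
q4 --a--> q1
q1 --b--> q0
q0 --a--> q4
q4 --b--> q2
q2 --a--> q3
q3 --b--> q4
q4 --b--> q2

q2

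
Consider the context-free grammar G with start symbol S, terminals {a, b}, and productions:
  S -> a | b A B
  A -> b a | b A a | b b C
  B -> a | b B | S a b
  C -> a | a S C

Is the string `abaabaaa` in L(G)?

no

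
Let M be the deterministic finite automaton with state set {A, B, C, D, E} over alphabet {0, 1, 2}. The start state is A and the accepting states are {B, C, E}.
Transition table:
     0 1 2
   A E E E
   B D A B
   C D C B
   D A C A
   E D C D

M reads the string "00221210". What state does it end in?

A --0--> E
E --0--> D
D --2--> A
A --2--> E
E --1--> C
C --2--> B
B --1--> A
A --0--> E

E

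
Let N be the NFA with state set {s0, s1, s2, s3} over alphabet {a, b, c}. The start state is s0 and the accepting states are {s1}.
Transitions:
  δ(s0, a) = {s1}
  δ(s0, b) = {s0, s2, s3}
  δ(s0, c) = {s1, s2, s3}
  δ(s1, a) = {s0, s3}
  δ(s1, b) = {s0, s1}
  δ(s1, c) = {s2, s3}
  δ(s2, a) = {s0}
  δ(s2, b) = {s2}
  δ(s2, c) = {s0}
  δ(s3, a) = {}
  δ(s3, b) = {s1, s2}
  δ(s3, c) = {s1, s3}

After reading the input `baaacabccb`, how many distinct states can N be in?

Start: {s0}
read b: {s0, s2, s3}
read a: {s0, s1}
read a: {s0, s1, s3}
read a: {s0, s1, s3}
read c: {s1, s2, s3}
read a: {s0, s3}
read b: {s0, s1, s2, s3}
read c: {s0, s1, s2, s3}
read c: {s0, s1, s2, s3}
read b: {s0, s1, s2, s3}
Final reachable set {s0, s1, s2, s3} has 4 states.

4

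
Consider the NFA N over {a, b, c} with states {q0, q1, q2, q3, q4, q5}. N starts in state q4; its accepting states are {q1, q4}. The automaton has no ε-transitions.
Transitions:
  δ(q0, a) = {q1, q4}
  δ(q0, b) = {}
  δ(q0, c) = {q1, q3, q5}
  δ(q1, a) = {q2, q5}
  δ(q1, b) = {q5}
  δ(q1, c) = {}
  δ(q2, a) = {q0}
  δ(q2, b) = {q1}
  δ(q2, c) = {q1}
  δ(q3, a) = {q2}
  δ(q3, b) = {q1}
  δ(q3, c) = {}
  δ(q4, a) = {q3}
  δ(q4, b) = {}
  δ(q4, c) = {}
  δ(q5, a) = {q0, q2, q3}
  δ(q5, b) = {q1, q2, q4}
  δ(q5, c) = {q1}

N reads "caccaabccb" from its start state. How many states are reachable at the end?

0

Start: {q4}
read c: {}
The reachable set is empty and stays empty for the remaining 9 symbols.
Final reachable set {} has 0 states.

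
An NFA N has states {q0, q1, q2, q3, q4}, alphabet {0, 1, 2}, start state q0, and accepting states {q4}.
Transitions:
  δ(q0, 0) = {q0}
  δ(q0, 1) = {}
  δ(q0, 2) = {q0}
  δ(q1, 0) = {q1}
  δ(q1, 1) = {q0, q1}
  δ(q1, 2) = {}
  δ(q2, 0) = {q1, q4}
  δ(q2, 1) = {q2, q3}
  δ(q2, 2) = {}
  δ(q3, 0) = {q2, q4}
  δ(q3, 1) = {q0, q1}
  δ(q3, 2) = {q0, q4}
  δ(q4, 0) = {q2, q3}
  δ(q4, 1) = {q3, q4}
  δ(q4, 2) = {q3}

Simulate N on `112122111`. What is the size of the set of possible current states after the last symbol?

0

Start: {q0}
read 1: {}
The reachable set is empty and stays empty for the remaining 8 symbols.
Final reachable set {} has 0 states.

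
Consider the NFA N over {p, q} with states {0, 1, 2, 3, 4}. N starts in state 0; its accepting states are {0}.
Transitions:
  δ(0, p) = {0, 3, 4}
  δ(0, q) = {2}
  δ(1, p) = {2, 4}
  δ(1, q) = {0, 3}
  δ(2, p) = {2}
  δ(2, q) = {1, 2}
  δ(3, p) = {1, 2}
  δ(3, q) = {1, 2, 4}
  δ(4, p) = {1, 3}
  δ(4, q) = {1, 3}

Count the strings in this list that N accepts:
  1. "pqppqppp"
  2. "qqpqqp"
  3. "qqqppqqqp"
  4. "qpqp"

"pqppqppp": accepted
"qqpqqp": accepted
"qqqppqqqp": accepted
"qpqp": rejected

3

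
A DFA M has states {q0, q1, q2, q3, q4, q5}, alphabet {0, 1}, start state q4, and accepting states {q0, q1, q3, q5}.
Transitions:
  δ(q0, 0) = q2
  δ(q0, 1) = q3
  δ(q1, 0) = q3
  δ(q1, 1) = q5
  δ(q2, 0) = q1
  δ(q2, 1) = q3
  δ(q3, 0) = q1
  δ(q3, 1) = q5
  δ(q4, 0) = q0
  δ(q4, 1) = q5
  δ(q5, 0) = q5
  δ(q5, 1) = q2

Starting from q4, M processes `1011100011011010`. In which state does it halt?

q4 --1--> q5
q5 --0--> q5
q5 --1--> q2
q2 --1--> q3
q3 --1--> q5
q5 --0--> q5
q5 --0--> q5
q5 --0--> q5
q5 --1--> q2
q2 --1--> q3
q3 --0--> q1
q1 --1--> q5
q5 --1--> q2
q2 --0--> q1
q1 --1--> q5
q5 --0--> q5

q5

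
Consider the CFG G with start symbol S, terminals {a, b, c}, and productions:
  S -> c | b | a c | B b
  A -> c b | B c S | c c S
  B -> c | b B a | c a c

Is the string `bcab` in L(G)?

S ⇒ Bb ⇒ bBab ⇒ bcab

yes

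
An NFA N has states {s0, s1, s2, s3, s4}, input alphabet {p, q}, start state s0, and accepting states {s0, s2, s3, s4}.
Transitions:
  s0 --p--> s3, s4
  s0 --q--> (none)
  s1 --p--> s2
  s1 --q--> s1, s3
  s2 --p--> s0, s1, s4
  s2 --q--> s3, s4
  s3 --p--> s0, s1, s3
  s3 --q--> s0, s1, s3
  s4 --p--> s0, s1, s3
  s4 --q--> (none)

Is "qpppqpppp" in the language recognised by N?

rejected

Start: {s0}
read q: {}
The reachable set is empty and stays empty for the remaining 8 symbols.
Reachable ∩ accepting = {} — empty.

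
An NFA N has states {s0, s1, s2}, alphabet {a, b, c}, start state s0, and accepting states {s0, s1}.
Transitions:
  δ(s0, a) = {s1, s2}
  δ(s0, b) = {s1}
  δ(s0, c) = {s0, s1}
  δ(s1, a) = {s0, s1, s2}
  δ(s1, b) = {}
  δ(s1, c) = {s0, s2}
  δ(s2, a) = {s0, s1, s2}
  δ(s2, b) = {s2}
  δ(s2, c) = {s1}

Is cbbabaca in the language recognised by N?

Start: {s0}
read c: {s0, s1}
read b: {s1}
read b: {}
The reachable set is empty and stays empty for the remaining 5 symbols.
Reachable ∩ accepting = {} — empty.

rejected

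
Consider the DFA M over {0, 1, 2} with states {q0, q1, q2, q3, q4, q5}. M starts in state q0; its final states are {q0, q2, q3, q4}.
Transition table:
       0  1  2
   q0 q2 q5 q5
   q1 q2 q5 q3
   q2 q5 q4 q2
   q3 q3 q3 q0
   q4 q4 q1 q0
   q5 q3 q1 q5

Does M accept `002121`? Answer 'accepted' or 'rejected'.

q0 --0--> q2
q2 --0--> q5
q5 --2--> q5
q5 --1--> q1
q1 --2--> q3
q3 --1--> q3
End in state q3, which is an accepting state.

accepted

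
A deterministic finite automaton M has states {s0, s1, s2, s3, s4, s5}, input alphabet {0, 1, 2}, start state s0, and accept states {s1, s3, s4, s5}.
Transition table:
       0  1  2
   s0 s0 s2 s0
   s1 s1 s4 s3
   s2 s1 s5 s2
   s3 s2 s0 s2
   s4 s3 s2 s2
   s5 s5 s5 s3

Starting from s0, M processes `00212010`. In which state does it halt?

s0 --0--> s0
s0 --0--> s0
s0 --2--> s0
s0 --1--> s2
s2 --2--> s2
s2 --0--> s1
s1 --1--> s4
s4 --0--> s3

s3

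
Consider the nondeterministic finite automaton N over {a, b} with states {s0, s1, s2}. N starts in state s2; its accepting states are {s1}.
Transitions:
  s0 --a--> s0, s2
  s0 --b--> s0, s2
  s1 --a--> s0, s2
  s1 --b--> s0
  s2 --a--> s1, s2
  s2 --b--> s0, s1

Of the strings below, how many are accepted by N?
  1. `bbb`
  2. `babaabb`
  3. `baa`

`bbb`: accepted
`babaabb`: accepted
`baa`: accepted

3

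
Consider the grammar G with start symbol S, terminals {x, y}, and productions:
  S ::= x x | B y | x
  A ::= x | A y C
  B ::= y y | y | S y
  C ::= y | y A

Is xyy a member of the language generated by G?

yes

S ⇒ By ⇒ Syy ⇒ xyy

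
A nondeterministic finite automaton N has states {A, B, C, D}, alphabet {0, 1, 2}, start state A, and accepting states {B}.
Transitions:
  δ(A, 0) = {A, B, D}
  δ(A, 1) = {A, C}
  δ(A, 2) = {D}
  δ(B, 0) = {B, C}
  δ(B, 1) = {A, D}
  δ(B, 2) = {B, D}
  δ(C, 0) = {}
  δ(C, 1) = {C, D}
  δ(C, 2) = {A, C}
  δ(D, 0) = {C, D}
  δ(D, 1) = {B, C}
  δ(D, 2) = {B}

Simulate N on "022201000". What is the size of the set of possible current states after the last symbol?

Start: {A}
read 0: {A, B, D}
read 2: {B, D}
read 2: {B, D}
read 2: {B, D}
read 0: {B, C, D}
read 1: {A, B, C, D}
read 0: {A, B, C, D}
read 0: {A, B, C, D}
read 0: {A, B, C, D}
Final reachable set {A, B, C, D} has 4 states.

4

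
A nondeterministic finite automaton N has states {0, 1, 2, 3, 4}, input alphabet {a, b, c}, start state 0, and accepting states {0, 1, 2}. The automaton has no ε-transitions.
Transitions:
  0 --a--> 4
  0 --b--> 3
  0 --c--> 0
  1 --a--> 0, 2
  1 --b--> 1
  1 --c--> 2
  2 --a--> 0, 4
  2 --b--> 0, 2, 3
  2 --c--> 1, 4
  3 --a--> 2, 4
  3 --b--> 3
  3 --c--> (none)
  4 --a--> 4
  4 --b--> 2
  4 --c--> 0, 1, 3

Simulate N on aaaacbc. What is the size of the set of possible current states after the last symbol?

1

Start: {0}
read a: {4}
read a: {4}
read a: {4}
read a: {4}
read c: {0, 1, 3}
read b: {1, 3}
read c: {2}
Final reachable set {2} has 1 state.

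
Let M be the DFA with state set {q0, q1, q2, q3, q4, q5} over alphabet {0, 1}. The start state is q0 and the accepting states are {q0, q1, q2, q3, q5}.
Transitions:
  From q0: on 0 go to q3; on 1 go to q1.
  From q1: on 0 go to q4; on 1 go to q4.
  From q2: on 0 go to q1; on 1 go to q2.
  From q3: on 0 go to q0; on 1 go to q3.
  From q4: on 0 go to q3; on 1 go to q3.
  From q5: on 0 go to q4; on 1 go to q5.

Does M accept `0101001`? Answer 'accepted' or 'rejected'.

accepted

q0 --0--> q3
q3 --1--> q3
q3 --0--> q0
q0 --1--> q1
q1 --0--> q4
q4 --0--> q3
q3 --1--> q3
End in state q3, which is an accepting state.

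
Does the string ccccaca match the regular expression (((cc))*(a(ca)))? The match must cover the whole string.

yes

Split as cccc·aca: ((cc))* matches cccc and (a(ca)) matches aca.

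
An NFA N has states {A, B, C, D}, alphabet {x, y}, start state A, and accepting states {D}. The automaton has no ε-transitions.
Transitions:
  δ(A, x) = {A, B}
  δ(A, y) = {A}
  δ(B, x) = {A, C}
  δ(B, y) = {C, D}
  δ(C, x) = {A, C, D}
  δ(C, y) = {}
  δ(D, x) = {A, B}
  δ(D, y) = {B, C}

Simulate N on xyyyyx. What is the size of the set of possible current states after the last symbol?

Start: {A}
read x: {A, B}
read y: {A, C, D}
read y: {A, B, C}
read y: {A, C, D}
read y: {A, B, C}
read x: {A, B, C, D}
Final reachable set {A, B, C, D} has 4 states.

4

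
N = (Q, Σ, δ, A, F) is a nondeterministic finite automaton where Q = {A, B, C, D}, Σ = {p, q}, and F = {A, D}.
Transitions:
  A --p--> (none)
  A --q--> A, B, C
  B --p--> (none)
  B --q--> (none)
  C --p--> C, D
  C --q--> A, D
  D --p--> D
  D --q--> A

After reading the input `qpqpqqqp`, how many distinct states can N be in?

2

Start: {A}
read q: {A, B, C}
read p: {C, D}
read q: {A, D}
read p: {D}
read q: {A}
read q: {A, B, C}
read q: {A, B, C, D}
read p: {C, D}
Final reachable set {C, D} has 2 states.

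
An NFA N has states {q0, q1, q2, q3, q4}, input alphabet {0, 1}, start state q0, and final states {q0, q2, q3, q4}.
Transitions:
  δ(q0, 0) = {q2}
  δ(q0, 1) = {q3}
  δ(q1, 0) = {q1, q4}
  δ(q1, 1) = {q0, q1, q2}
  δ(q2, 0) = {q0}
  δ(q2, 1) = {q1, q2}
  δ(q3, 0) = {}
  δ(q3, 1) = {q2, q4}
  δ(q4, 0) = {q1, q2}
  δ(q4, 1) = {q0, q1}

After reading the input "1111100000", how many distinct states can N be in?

4

Start: {q0}
read 1: {q3}
read 1: {q2, q4}
read 1: {q0, q1, q2}
read 1: {q0, q1, q2, q3}
read 1: {q0, q1, q2, q3, q4}
read 0: {q0, q1, q2, q4}
read 0: {q0, q1, q2, q4}
read 0: {q0, q1, q2, q4}
read 0: {q0, q1, q2, q4}
read 0: {q0, q1, q2, q4}
Final reachable set {q0, q1, q2, q4} has 4 states.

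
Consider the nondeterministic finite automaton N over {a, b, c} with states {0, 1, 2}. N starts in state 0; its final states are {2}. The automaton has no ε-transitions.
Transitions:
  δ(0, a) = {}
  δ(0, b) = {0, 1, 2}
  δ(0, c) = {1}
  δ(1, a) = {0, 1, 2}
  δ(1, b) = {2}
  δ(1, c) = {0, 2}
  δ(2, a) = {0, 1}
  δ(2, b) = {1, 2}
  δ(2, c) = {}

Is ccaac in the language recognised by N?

Start: {0}
read c: {1}
read c: {0, 2}
read a: {0, 1}
read a: {0, 1, 2}
read c: {0, 1, 2}
Reachable ∩ accepting = {2} — nonempty.

accepted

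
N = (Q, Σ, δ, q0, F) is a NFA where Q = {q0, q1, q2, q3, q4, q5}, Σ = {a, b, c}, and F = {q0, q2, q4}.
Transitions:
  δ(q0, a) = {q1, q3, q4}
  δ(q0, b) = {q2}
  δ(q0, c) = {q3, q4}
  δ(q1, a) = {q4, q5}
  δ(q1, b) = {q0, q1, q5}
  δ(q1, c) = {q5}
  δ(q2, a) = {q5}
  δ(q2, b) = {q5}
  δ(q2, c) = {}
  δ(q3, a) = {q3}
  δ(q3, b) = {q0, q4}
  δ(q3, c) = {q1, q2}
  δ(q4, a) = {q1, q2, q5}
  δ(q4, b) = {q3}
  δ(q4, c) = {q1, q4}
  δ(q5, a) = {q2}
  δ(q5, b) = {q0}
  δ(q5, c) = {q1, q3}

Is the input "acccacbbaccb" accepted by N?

accepted

Start: {q0}
read a: {q1, q3, q4}
read c: {q1, q2, q4, q5}
read c: {q1, q3, q4, q5}
read c: {q1, q2, q3, q4, q5}
read a: {q1, q2, q3, q4, q5}
read c: {q1, q2, q3, q4, q5}
read b: {q0, q1, q3, q4, q5}
read b: {q0, q1, q2, q3, q4, q5}
read a: {q1, q2, q3, q4, q5}
read c: {q1, q2, q3, q4, q5}
read c: {q1, q2, q3, q4, q5}
read b: {q0, q1, q3, q4, q5}
Reachable ∩ accepting = {q0, q4} — nonempty.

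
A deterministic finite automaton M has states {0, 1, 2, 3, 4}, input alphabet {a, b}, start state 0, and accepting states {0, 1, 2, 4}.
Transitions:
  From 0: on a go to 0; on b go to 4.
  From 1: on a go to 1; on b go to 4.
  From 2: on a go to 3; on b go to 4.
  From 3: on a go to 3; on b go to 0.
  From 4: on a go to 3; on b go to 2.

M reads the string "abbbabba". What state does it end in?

3

0 --a--> 0
0 --b--> 4
4 --b--> 2
2 --b--> 4
4 --a--> 3
3 --b--> 0
0 --b--> 4
4 --a--> 3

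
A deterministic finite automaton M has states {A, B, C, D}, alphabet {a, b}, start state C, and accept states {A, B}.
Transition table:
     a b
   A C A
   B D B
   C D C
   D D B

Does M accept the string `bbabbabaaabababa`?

rejected

C --b--> C
C --b--> C
C --a--> D
D --b--> B
B --b--> B
B --a--> D
D --b--> B
B --a--> D
D --a--> D
D --a--> D
D --b--> B
B --a--> D
D --b--> B
B --a--> D
D --b--> B
B --a--> D
End in state D, which is not an accepting state.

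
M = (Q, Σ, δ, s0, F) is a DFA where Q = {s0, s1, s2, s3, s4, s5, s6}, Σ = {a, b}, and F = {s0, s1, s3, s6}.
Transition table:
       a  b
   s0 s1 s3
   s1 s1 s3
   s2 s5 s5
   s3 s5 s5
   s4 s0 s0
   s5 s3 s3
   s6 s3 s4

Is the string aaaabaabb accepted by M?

accepted

s0 --a--> s1
s1 --a--> s1
s1 --a--> s1
s1 --a--> s1
s1 --b--> s3
s3 --a--> s5
s5 --a--> s3
s3 --b--> s5
s5 --b--> s3
End in state s3, which is an accepting state.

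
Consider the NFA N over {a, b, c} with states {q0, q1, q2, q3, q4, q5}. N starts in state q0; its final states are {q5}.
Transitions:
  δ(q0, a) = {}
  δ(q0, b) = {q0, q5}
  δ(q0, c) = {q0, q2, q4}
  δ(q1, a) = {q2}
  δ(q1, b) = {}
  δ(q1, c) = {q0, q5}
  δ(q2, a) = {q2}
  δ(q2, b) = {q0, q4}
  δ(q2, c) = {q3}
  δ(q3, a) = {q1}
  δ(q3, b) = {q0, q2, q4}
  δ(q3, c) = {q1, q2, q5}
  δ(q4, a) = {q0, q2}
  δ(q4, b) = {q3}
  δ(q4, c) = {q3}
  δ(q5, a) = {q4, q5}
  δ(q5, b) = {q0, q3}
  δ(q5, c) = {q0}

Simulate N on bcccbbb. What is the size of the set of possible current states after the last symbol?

5

Start: {q0}
read b: {q0, q5}
read c: {q0, q2, q4}
read c: {q0, q2, q3, q4}
read c: {q0, q1, q2, q3, q4, q5}
read b: {q0, q2, q3, q4, q5}
read b: {q0, q2, q3, q4, q5}
read b: {q0, q2, q3, q4, q5}
Final reachable set {q0, q2, q3, q4, q5} has 5 states.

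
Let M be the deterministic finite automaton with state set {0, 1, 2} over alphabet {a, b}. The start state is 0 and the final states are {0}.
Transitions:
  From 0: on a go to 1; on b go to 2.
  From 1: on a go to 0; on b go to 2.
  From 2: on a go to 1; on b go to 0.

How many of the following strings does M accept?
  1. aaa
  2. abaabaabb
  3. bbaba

1

aaa: rejected
abaabaabb: accepted
bbaba: rejected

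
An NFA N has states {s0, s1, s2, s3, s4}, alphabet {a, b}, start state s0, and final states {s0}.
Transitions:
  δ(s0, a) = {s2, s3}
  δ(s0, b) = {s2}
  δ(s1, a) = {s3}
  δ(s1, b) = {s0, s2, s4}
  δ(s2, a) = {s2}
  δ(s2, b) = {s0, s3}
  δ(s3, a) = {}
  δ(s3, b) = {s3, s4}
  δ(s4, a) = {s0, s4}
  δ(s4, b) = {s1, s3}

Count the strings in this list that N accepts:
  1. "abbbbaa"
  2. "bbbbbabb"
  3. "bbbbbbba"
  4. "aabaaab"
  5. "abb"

"abbbbaa": accepted
"bbbbbabb": accepted
"bbbbbbba": accepted
"aabaaab": accepted
"abb": rejected

4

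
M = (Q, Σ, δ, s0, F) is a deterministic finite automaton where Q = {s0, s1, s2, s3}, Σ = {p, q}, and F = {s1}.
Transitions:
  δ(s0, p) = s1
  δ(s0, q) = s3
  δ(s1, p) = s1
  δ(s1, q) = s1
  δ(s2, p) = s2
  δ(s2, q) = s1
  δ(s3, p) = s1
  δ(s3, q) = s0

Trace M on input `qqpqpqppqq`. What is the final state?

s0 --q--> s3
s3 --q--> s0
s0 --p--> s1
s1 --q--> s1
s1 --p--> s1
s1 --q--> s1
s1 --p--> s1
s1 --p--> s1
s1 --q--> s1
s1 --q--> s1

s1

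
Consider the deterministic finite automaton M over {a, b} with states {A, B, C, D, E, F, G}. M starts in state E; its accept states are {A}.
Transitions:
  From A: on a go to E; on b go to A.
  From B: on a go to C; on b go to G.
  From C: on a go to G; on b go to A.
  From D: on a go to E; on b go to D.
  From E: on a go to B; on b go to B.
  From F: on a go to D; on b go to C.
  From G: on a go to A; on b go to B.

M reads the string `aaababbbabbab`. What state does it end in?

A

E --a--> B
B --a--> C
C --a--> G
G --b--> B
B --a--> C
C --b--> A
A --b--> A
A --b--> A
A --a--> E
E --b--> B
B --b--> G
G --a--> A
A --b--> A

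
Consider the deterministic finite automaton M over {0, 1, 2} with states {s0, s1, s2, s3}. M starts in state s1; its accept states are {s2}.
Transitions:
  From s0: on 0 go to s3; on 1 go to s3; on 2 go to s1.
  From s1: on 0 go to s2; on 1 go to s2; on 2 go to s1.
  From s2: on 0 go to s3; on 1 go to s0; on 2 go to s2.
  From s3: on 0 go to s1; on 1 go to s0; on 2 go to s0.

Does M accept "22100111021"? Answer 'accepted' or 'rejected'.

accepted

s1 --2--> s1
s1 --2--> s1
s1 --1--> s2
s2 --0--> s3
s3 --0--> s1
s1 --1--> s2
s2 --1--> s0
s0 --1--> s3
s3 --0--> s1
s1 --2--> s1
s1 --1--> s2
End in state s2, which is an accepting state.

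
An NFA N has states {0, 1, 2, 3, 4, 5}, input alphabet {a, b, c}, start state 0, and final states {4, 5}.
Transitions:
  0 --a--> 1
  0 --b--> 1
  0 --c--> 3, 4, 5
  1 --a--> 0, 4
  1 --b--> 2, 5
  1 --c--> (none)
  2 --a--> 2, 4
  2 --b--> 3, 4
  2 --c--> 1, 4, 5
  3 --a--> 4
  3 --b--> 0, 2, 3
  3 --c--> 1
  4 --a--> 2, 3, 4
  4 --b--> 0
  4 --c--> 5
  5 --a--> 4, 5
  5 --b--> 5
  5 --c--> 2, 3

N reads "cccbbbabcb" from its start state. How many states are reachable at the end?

Start: {0}
read c: {3, 4, 5}
read c: {1, 2, 3, 5}
read c: {1, 2, 3, 4, 5}
read b: {0, 2, 3, 4, 5}
read b: {0, 1, 2, 3, 4, 5}
read b: {0, 1, 2, 3, 4, 5}
read a: {0, 1, 2, 3, 4, 5}
read b: {0, 1, 2, 3, 4, 5}
read c: {1, 2, 3, 4, 5}
read b: {0, 2, 3, 4, 5}
Final reachable set {0, 2, 3, 4, 5} has 5 states.

5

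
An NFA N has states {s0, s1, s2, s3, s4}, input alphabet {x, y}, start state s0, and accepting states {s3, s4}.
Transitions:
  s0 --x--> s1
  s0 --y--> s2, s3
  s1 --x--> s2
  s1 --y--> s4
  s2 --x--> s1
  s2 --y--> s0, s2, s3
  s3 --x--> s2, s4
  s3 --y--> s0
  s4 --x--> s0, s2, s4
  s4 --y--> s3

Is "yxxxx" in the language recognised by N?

Start: {s0}
read y: {s2, s3}
read x: {s1, s2, s4}
read x: {s0, s1, s2, s4}
read x: {s0, s1, s2, s4}
read x: {s0, s1, s2, s4}
Reachable ∩ accepting = {s4} — nonempty.

accepted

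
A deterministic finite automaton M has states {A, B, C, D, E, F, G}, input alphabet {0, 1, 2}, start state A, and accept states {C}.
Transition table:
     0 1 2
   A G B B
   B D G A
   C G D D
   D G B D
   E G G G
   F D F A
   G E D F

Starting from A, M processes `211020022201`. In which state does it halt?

B

A --2--> B
B --1--> G
G --1--> D
D --0--> G
G --2--> F
F --0--> D
D --0--> G
G --2--> F
F --2--> A
A --2--> B
B --0--> D
D --1--> B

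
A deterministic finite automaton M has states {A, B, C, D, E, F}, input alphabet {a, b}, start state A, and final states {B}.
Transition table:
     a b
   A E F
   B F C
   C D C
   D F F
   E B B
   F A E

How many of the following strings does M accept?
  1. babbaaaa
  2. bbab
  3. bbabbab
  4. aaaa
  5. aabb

babbaaaa: rejected
bbab: rejected
bbabbab: rejected
aaaa: rejected
aabb: rejected

0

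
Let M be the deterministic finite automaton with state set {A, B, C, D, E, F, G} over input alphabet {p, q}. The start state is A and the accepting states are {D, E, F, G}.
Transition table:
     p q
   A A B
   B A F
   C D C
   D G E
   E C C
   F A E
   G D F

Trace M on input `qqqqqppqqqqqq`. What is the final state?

A --q--> B
B --q--> F
F --q--> E
E --q--> C
C --q--> C
C --p--> D
D --p--> G
G --q--> F
F --q--> E
E --q--> C
C --q--> C
C --q--> C
C --q--> C

C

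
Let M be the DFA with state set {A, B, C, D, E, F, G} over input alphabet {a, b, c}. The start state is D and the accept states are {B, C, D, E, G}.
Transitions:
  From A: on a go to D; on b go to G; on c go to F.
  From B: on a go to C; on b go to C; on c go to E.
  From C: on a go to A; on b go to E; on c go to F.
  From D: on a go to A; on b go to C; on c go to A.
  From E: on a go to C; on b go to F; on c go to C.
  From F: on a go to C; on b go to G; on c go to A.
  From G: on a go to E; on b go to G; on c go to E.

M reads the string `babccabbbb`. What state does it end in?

G

D --b--> C
C --a--> A
A --b--> G
G --c--> E
E --c--> C
C --a--> A
A --b--> G
G --b--> G
G --b--> G
G --b--> G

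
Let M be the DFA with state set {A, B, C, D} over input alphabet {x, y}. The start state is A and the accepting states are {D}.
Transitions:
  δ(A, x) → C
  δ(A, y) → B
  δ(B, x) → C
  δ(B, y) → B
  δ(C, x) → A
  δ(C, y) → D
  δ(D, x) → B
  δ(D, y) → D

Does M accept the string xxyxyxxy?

accepted

A --x--> C
C --x--> A
A --y--> B
B --x--> C
C --y--> D
D --x--> B
B --x--> C
C --y--> D
End in state D, which is an accepting state.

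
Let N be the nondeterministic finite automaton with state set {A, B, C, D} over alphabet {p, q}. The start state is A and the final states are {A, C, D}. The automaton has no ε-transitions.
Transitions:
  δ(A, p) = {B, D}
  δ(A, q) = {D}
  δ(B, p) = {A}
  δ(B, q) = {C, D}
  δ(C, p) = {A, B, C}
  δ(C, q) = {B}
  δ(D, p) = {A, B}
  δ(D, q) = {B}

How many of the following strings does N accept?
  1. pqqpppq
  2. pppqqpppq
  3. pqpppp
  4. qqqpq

pqqpppq: accepted
pppqqpppq: accepted
pqpppp: accepted
qqqpq: accepted

4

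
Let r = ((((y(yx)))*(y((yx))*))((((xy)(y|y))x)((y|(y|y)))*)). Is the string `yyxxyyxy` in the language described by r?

Split as yyx·xyyxy: (((y(yx)))*(y((yx))*)) matches yyx and ((((xy)(y|y))x)((y|(y|y)))*) matches xyyxy.

yes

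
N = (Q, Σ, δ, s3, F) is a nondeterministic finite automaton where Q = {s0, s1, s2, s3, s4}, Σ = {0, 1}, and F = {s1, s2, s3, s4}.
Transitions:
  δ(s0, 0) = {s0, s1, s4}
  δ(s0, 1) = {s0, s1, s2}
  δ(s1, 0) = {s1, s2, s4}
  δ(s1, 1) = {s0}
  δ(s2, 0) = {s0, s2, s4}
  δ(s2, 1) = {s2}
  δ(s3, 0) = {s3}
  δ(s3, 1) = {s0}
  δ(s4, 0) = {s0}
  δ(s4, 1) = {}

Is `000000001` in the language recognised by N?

rejected

Start: {s3}
read 0: {s3}
read 0: {s3}
read 0: {s3}
read 0: {s3}
read 0: {s3}
read 0: {s3}
read 0: {s3}
read 0: {s3}
read 1: {s0}
Reachable ∩ accepting = {} — empty.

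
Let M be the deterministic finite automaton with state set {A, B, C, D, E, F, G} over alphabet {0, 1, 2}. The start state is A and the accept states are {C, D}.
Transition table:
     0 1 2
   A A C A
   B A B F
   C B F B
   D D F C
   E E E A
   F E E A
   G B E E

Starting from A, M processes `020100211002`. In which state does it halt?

A

A --0--> A
A --2--> A
A --0--> A
A --1--> C
C --0--> B
B --0--> A
A --2--> A
A --1--> C
C --1--> F
F --0--> E
E --0--> E
E --2--> A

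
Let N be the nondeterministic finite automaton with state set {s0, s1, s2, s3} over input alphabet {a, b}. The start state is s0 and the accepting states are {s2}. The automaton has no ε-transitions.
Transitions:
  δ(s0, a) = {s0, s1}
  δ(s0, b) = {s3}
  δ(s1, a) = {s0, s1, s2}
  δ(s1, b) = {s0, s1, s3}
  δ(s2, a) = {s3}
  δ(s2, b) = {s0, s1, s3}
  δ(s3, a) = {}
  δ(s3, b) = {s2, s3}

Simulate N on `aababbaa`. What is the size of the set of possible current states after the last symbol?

4

Start: {s0}
read a: {s0, s1}
read a: {s0, s1, s2}
read b: {s0, s1, s3}
read a: {s0, s1, s2}
read b: {s0, s1, s3}
read b: {s0, s1, s2, s3}
read a: {s0, s1, s2, s3}
read a: {s0, s1, s2, s3}
Final reachable set {s0, s1, s2, s3} has 4 states.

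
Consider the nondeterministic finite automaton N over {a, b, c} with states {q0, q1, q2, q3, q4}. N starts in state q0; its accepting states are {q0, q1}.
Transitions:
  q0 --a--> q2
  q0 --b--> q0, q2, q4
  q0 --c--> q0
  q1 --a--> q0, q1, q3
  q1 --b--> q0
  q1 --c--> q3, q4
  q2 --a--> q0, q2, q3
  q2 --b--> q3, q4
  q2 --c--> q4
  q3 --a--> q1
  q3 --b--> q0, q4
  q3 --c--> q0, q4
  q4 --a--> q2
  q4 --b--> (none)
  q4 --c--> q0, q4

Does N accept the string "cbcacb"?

rejected

Start: {q0}
read c: {q0}
read b: {q0, q2, q4}
read c: {q0, q4}
read a: {q2}
read c: {q4}
read b: {}
Reachable ∩ accepting = {} — empty.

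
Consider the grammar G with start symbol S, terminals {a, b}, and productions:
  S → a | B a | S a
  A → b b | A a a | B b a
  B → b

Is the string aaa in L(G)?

yes

S ⇒ Sa ⇒ Saa ⇒ aaa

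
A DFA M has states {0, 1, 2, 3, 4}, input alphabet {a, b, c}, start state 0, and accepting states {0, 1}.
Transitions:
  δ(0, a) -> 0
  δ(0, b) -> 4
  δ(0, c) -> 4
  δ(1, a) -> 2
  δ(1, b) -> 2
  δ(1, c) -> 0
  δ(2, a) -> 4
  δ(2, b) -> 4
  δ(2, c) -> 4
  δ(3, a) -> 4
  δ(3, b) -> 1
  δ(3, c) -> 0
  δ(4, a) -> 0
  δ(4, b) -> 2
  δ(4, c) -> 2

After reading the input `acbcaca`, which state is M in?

0 --a--> 0
0 --c--> 4
4 --b--> 2
2 --c--> 4
4 --a--> 0
0 --c--> 4
4 --a--> 0

0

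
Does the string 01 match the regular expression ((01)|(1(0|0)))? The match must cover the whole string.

yes

The left alternative (01) matches 01.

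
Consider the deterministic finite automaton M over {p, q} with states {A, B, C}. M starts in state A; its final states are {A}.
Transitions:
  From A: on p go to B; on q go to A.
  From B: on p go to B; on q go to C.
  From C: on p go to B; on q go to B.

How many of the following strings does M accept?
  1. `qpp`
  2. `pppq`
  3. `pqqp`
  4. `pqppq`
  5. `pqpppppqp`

0

`qpp`: rejected
`pppq`: rejected
`pqqp`: rejected
`pqppq`: rejected
`pqpppppqp`: rejected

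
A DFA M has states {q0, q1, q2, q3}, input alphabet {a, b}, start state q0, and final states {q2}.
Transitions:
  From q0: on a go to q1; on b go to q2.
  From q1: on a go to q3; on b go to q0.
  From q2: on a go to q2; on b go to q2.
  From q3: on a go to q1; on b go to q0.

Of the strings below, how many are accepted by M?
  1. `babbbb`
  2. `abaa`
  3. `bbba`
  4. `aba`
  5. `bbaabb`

3

`babbbb`: accepted
`abaa`: rejected
`bbba`: accepted
`aba`: rejected
`bbaabb`: accepted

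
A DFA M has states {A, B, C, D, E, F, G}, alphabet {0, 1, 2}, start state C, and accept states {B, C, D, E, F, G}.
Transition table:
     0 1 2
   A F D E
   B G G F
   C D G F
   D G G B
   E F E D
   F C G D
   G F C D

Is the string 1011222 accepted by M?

accepted

C --1--> G
G --0--> F
F --1--> G
G --1--> C
C --2--> F
F --2--> D
D --2--> B
End in state B, which is an accepting state.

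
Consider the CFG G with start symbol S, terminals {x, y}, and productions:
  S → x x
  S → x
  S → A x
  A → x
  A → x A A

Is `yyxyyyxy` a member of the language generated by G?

no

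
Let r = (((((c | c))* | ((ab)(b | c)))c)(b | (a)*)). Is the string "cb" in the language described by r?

Split as c·b: ((((c|c))*|((ab)(b|c)))c) matches c and (b|(a)*) matches b.

yes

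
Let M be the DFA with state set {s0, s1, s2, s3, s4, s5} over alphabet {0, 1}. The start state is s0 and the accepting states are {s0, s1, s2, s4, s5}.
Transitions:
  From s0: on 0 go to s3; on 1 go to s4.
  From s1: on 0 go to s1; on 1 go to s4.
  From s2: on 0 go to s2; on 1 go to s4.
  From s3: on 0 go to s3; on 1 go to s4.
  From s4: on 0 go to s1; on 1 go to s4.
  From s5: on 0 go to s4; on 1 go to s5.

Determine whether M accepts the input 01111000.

accepted

s0 --0--> s3
s3 --1--> s4
s4 --1--> s4
s4 --1--> s4
s4 --1--> s4
s4 --0--> s1
s1 --0--> s1
s1 --0--> s1
End in state s1, which is an accepting state.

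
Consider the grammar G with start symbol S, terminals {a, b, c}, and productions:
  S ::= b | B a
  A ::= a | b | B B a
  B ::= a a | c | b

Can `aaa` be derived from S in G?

yes

S ⇒ Ba ⇒ aaa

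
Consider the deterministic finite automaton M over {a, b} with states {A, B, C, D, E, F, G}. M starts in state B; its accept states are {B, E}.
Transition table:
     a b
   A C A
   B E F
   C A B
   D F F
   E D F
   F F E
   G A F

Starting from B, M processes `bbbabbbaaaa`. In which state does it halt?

B --b--> F
F --b--> E
E --b--> F
F --a--> F
F --b--> E
E --b--> F
F --b--> E
E --a--> D
D --a--> F
F --a--> F
F --a--> F

F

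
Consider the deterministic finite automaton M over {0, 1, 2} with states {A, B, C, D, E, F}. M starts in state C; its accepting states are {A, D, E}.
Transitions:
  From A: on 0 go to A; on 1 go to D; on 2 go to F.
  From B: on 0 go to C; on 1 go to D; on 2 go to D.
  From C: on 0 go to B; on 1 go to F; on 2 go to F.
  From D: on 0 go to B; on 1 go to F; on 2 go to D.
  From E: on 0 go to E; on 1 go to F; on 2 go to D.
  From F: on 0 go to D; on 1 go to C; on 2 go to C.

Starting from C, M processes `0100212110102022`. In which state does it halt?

D

C --0--> B
B --1--> D
D --0--> B
B --0--> C
C --2--> F
F --1--> C
C --2--> F
F --1--> C
C --1--> F
F --0--> D
D --1--> F
F --0--> D
D --2--> D
D --0--> B
B --2--> D
D --2--> D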